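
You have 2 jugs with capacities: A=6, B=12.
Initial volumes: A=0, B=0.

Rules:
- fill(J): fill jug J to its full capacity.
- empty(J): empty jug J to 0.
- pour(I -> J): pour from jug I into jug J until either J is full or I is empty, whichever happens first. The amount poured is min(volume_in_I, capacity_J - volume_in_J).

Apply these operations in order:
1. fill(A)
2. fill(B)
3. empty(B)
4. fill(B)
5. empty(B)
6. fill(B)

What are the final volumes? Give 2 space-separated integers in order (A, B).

Answer: 6 12

Derivation:
Step 1: fill(A) -> (A=6 B=0)
Step 2: fill(B) -> (A=6 B=12)
Step 3: empty(B) -> (A=6 B=0)
Step 4: fill(B) -> (A=6 B=12)
Step 5: empty(B) -> (A=6 B=0)
Step 6: fill(B) -> (A=6 B=12)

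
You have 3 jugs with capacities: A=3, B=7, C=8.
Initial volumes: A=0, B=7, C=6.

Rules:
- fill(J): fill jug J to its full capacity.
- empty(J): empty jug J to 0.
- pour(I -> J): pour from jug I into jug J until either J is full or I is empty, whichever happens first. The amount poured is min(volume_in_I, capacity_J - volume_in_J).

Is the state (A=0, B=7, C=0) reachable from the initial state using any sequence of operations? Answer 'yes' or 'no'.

Answer: yes

Derivation:
BFS from (A=0, B=7, C=6):
  1. empty(C) -> (A=0 B=7 C=0)
Target reached → yes.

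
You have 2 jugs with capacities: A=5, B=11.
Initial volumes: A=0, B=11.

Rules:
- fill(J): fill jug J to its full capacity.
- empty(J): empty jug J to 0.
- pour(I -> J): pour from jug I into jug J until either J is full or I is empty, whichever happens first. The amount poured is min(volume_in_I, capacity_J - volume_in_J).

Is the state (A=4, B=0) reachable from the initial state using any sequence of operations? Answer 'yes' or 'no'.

Answer: yes

Derivation:
BFS from (A=0, B=11):
  1. fill(A) -> (A=5 B=11)
  2. empty(B) -> (A=5 B=0)
  3. pour(A -> B) -> (A=0 B=5)
  4. fill(A) -> (A=5 B=5)
  5. pour(A -> B) -> (A=0 B=10)
  6. fill(A) -> (A=5 B=10)
  7. pour(A -> B) -> (A=4 B=11)
  8. empty(B) -> (A=4 B=0)
Target reached → yes.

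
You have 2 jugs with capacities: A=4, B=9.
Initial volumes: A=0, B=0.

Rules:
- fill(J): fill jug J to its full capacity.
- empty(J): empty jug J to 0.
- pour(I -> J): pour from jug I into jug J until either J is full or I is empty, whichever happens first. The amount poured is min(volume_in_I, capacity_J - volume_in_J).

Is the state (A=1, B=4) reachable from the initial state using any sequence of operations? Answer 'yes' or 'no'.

BFS explored all 26 reachable states.
Reachable set includes: (0,0), (0,1), (0,2), (0,3), (0,4), (0,5), (0,6), (0,7), (0,8), (0,9), (1,0), (1,9) ...
Target (A=1, B=4) not in reachable set → no.

Answer: no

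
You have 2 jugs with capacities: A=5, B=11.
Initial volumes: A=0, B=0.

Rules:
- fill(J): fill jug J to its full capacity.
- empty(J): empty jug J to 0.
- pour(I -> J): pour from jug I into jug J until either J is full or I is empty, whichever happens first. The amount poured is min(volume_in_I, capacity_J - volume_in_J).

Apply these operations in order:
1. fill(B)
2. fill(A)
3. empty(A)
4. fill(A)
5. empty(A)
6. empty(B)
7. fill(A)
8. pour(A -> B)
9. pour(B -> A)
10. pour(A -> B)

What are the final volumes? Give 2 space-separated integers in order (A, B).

Step 1: fill(B) -> (A=0 B=11)
Step 2: fill(A) -> (A=5 B=11)
Step 3: empty(A) -> (A=0 B=11)
Step 4: fill(A) -> (A=5 B=11)
Step 5: empty(A) -> (A=0 B=11)
Step 6: empty(B) -> (A=0 B=0)
Step 7: fill(A) -> (A=5 B=0)
Step 8: pour(A -> B) -> (A=0 B=5)
Step 9: pour(B -> A) -> (A=5 B=0)
Step 10: pour(A -> B) -> (A=0 B=5)

Answer: 0 5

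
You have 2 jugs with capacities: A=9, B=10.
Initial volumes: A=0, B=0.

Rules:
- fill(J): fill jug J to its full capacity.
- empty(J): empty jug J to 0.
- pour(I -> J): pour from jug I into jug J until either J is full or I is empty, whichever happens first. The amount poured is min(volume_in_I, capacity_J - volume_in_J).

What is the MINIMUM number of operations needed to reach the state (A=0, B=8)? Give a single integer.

BFS from (A=0, B=0). One shortest path:
  1. fill(A) -> (A=9 B=0)
  2. pour(A -> B) -> (A=0 B=9)
  3. fill(A) -> (A=9 B=9)
  4. pour(A -> B) -> (A=8 B=10)
  5. empty(B) -> (A=8 B=0)
  6. pour(A -> B) -> (A=0 B=8)
Reached target in 6 moves.

Answer: 6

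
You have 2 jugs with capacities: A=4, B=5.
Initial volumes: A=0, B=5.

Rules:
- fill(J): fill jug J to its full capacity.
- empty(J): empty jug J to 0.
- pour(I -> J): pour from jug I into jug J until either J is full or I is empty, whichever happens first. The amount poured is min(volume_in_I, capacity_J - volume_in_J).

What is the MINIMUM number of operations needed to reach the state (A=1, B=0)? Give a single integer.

Answer: 3

Derivation:
BFS from (A=0, B=5). One shortest path:
  1. pour(B -> A) -> (A=4 B=1)
  2. empty(A) -> (A=0 B=1)
  3. pour(B -> A) -> (A=1 B=0)
Reached target in 3 moves.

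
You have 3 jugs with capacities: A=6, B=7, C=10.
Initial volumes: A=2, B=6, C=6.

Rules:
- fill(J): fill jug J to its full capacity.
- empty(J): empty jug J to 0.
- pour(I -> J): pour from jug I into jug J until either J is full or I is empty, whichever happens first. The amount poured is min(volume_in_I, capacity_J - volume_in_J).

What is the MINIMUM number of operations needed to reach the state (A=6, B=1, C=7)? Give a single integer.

Answer: 3

Derivation:
BFS from (A=2, B=6, C=6). One shortest path:
  1. pour(A -> B) -> (A=1 B=7 C=6)
  2. pour(A -> C) -> (A=0 B=7 C=7)
  3. pour(B -> A) -> (A=6 B=1 C=7)
Reached target in 3 moves.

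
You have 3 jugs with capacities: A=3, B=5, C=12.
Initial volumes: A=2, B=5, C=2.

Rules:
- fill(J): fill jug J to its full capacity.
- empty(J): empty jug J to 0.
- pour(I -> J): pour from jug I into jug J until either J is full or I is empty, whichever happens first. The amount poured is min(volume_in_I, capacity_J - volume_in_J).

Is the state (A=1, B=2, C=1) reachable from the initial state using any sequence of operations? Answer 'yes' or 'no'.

Answer: no

Derivation:
BFS explored all 224 reachable states.
Reachable set includes: (0,0,0), (0,0,1), (0,0,2), (0,0,3), (0,0,4), (0,0,5), (0,0,6), (0,0,7), (0,0,8), (0,0,9), (0,0,10), (0,0,11) ...
Target (A=1, B=2, C=1) not in reachable set → no.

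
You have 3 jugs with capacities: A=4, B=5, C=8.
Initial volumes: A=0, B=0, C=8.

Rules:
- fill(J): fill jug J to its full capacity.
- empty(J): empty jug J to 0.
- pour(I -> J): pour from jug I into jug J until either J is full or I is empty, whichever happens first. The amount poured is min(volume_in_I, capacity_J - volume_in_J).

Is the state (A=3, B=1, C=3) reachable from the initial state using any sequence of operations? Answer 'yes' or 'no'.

Answer: no

Derivation:
BFS explored all 186 reachable states.
Reachable set includes: (0,0,0), (0,0,1), (0,0,2), (0,0,3), (0,0,4), (0,0,5), (0,0,6), (0,0,7), (0,0,8), (0,1,0), (0,1,1), (0,1,2) ...
Target (A=3, B=1, C=3) not in reachable set → no.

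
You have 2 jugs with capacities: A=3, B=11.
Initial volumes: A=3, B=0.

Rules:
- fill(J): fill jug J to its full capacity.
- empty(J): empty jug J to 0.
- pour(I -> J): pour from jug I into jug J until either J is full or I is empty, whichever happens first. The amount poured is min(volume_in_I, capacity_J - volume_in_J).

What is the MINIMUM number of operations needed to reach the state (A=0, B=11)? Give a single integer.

BFS from (A=3, B=0). One shortest path:
  1. empty(A) -> (A=0 B=0)
  2. fill(B) -> (A=0 B=11)
Reached target in 2 moves.

Answer: 2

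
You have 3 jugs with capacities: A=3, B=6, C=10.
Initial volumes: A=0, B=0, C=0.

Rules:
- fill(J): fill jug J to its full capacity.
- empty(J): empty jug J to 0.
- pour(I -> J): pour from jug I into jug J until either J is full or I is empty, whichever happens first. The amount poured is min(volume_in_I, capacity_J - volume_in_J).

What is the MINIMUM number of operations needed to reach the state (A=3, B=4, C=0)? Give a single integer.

Answer: 5

Derivation:
BFS from (A=0, B=0, C=0). One shortest path:
  1. fill(A) -> (A=3 B=0 C=0)
  2. fill(C) -> (A=3 B=0 C=10)
  3. pour(C -> B) -> (A=3 B=6 C=4)
  4. empty(B) -> (A=3 B=0 C=4)
  5. pour(C -> B) -> (A=3 B=4 C=0)
Reached target in 5 moves.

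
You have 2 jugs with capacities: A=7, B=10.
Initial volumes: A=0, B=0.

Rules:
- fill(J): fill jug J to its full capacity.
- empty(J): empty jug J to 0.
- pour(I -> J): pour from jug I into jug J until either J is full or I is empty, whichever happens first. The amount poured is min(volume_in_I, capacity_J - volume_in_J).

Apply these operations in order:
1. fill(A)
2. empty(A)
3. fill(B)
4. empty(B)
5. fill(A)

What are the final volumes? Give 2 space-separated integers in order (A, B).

Step 1: fill(A) -> (A=7 B=0)
Step 2: empty(A) -> (A=0 B=0)
Step 3: fill(B) -> (A=0 B=10)
Step 4: empty(B) -> (A=0 B=0)
Step 5: fill(A) -> (A=7 B=0)

Answer: 7 0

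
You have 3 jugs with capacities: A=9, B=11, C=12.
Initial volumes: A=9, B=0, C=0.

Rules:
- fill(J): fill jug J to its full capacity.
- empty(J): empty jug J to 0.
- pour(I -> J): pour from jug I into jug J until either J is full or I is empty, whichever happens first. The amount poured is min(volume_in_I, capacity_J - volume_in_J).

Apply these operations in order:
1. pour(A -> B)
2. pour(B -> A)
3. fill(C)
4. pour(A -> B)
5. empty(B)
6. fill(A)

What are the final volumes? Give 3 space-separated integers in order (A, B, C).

Answer: 9 0 12

Derivation:
Step 1: pour(A -> B) -> (A=0 B=9 C=0)
Step 2: pour(B -> A) -> (A=9 B=0 C=0)
Step 3: fill(C) -> (A=9 B=0 C=12)
Step 4: pour(A -> B) -> (A=0 B=9 C=12)
Step 5: empty(B) -> (A=0 B=0 C=12)
Step 6: fill(A) -> (A=9 B=0 C=12)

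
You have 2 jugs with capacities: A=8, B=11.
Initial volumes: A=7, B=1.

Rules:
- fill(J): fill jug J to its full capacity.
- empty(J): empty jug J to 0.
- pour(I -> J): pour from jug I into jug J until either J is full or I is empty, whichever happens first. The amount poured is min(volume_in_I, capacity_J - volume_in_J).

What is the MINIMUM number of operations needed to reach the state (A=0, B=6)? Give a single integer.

BFS from (A=7, B=1). One shortest path:
  1. fill(A) -> (A=8 B=1)
  2. pour(A -> B) -> (A=0 B=9)
  3. fill(A) -> (A=8 B=9)
  4. pour(A -> B) -> (A=6 B=11)
  5. empty(B) -> (A=6 B=0)
  6. pour(A -> B) -> (A=0 B=6)
Reached target in 6 moves.

Answer: 6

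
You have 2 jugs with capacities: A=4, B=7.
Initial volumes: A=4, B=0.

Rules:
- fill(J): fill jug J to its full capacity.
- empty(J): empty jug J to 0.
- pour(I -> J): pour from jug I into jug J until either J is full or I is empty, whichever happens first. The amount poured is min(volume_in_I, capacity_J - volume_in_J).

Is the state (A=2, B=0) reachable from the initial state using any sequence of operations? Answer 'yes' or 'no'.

BFS from (A=4, B=0):
  1. pour(A -> B) -> (A=0 B=4)
  2. fill(A) -> (A=4 B=4)
  3. pour(A -> B) -> (A=1 B=7)
  4. empty(B) -> (A=1 B=0)
  5. pour(A -> B) -> (A=0 B=1)
  6. fill(A) -> (A=4 B=1)
  7. pour(A -> B) -> (A=0 B=5)
  8. fill(A) -> (A=4 B=5)
  9. pour(A -> B) -> (A=2 B=7)
  10. empty(B) -> (A=2 B=0)
Target reached → yes.

Answer: yes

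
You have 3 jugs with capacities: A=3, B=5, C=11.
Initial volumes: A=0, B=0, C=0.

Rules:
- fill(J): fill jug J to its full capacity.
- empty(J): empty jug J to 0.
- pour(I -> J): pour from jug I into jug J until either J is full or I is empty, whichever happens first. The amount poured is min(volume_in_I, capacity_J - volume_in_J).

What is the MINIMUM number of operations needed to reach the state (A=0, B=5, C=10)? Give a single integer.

BFS from (A=0, B=0, C=0). One shortest path:
  1. fill(B) -> (A=0 B=5 C=0)
  2. pour(B -> C) -> (A=0 B=0 C=5)
  3. fill(B) -> (A=0 B=5 C=5)
  4. pour(B -> C) -> (A=0 B=0 C=10)
  5. fill(B) -> (A=0 B=5 C=10)
Reached target in 5 moves.

Answer: 5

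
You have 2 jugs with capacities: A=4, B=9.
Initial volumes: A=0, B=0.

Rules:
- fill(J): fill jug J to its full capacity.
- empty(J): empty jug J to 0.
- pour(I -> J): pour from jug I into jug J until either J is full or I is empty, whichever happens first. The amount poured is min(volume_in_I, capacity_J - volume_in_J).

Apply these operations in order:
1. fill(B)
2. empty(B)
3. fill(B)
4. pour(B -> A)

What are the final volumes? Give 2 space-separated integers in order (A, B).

Step 1: fill(B) -> (A=0 B=9)
Step 2: empty(B) -> (A=0 B=0)
Step 3: fill(B) -> (A=0 B=9)
Step 4: pour(B -> A) -> (A=4 B=5)

Answer: 4 5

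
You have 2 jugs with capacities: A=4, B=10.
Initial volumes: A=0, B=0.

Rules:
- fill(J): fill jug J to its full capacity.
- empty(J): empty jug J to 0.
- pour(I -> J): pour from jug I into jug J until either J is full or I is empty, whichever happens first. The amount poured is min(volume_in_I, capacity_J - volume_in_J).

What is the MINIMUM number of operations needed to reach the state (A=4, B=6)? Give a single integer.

Answer: 2

Derivation:
BFS from (A=0, B=0). One shortest path:
  1. fill(B) -> (A=0 B=10)
  2. pour(B -> A) -> (A=4 B=6)
Reached target in 2 moves.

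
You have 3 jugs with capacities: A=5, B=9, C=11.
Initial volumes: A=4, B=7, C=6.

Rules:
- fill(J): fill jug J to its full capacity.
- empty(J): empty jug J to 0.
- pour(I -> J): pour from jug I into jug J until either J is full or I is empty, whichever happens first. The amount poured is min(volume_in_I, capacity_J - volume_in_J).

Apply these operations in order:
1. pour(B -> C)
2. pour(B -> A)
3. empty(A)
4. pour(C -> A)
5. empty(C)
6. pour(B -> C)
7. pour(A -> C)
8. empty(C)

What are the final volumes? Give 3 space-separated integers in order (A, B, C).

Step 1: pour(B -> C) -> (A=4 B=2 C=11)
Step 2: pour(B -> A) -> (A=5 B=1 C=11)
Step 3: empty(A) -> (A=0 B=1 C=11)
Step 4: pour(C -> A) -> (A=5 B=1 C=6)
Step 5: empty(C) -> (A=5 B=1 C=0)
Step 6: pour(B -> C) -> (A=5 B=0 C=1)
Step 7: pour(A -> C) -> (A=0 B=0 C=6)
Step 8: empty(C) -> (A=0 B=0 C=0)

Answer: 0 0 0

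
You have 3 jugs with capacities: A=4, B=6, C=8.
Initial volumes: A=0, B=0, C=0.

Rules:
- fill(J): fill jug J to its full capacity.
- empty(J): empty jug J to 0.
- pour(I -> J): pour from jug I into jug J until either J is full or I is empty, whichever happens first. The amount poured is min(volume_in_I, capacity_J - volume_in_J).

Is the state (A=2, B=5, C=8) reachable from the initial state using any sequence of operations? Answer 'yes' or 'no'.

Answer: no

Derivation:
BFS explored all 54 reachable states.
Reachable set includes: (0,0,0), (0,0,2), (0,0,4), (0,0,6), (0,0,8), (0,2,0), (0,2,2), (0,2,4), (0,2,6), (0,2,8), (0,4,0), (0,4,2) ...
Target (A=2, B=5, C=8) not in reachable set → no.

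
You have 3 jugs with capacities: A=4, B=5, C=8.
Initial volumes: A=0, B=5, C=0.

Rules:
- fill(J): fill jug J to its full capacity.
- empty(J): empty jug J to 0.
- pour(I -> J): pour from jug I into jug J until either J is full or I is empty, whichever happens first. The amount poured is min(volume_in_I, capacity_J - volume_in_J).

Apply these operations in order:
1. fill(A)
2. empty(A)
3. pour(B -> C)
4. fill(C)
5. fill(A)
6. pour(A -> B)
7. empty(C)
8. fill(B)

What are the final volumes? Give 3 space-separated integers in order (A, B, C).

Answer: 0 5 0

Derivation:
Step 1: fill(A) -> (A=4 B=5 C=0)
Step 2: empty(A) -> (A=0 B=5 C=0)
Step 3: pour(B -> C) -> (A=0 B=0 C=5)
Step 4: fill(C) -> (A=0 B=0 C=8)
Step 5: fill(A) -> (A=4 B=0 C=8)
Step 6: pour(A -> B) -> (A=0 B=4 C=8)
Step 7: empty(C) -> (A=0 B=4 C=0)
Step 8: fill(B) -> (A=0 B=5 C=0)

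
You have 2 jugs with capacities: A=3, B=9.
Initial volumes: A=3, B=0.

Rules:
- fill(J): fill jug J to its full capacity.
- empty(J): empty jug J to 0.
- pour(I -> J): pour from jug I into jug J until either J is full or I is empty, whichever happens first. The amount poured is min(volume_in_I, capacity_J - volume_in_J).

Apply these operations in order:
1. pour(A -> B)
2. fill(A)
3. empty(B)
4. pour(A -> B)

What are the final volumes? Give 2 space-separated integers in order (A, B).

Answer: 0 3

Derivation:
Step 1: pour(A -> B) -> (A=0 B=3)
Step 2: fill(A) -> (A=3 B=3)
Step 3: empty(B) -> (A=3 B=0)
Step 4: pour(A -> B) -> (A=0 B=3)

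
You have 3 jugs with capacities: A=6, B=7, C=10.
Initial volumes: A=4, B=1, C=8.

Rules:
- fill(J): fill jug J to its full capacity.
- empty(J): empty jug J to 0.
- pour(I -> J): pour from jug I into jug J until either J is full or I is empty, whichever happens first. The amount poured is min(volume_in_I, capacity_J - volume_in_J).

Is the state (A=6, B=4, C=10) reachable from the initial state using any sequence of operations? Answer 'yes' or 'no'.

BFS from (A=4, B=1, C=8):
  1. empty(B) -> (A=4 B=0 C=8)
  2. fill(C) -> (A=4 B=0 C=10)
  3. pour(A -> B) -> (A=0 B=4 C=10)
  4. fill(A) -> (A=6 B=4 C=10)
Target reached → yes.

Answer: yes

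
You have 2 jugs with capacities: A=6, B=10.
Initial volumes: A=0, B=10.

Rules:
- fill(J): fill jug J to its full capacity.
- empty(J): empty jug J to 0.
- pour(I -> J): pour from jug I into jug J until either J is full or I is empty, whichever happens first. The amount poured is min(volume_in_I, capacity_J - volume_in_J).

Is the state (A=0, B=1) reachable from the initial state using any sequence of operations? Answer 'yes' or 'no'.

BFS explored all 16 reachable states.
Reachable set includes: (0,0), (0,2), (0,4), (0,6), (0,8), (0,10), (2,0), (2,10), (4,0), (4,10), (6,0), (6,2) ...
Target (A=0, B=1) not in reachable set → no.

Answer: no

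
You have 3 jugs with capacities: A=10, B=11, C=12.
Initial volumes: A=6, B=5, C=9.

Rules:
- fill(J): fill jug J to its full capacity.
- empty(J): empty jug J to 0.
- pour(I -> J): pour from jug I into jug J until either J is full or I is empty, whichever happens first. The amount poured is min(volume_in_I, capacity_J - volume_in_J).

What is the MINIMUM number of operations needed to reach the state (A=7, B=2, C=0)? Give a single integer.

BFS from (A=6, B=5, C=9). One shortest path:
  1. pour(B -> A) -> (A=10 B=1 C=9)
  2. pour(A -> C) -> (A=7 B=1 C=12)
  3. pour(C -> B) -> (A=7 B=11 C=2)
  4. empty(B) -> (A=7 B=0 C=2)
  5. pour(C -> B) -> (A=7 B=2 C=0)
Reached target in 5 moves.

Answer: 5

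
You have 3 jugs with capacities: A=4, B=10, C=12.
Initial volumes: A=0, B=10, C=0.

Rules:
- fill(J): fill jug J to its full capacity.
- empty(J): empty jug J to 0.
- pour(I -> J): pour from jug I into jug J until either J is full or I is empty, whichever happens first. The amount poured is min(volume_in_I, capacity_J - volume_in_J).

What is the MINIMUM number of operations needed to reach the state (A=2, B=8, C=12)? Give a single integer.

Answer: 7

Derivation:
BFS from (A=0, B=10, C=0). One shortest path:
  1. fill(A) -> (A=4 B=10 C=0)
  2. pour(B -> C) -> (A=4 B=0 C=10)
  3. pour(A -> B) -> (A=0 B=4 C=10)
  4. fill(A) -> (A=4 B=4 C=10)
  5. pour(A -> B) -> (A=0 B=8 C=10)
  6. fill(A) -> (A=4 B=8 C=10)
  7. pour(A -> C) -> (A=2 B=8 C=12)
Reached target in 7 moves.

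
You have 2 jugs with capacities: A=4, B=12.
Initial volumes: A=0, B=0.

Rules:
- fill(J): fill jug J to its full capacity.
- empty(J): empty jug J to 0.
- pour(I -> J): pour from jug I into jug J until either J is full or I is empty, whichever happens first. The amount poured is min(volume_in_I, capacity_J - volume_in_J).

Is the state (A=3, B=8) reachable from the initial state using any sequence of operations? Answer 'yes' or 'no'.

Answer: no

Derivation:
BFS explored all 8 reachable states.
Reachable set includes: (0,0), (0,4), (0,8), (0,12), (4,0), (4,4), (4,8), (4,12)
Target (A=3, B=8) not in reachable set → no.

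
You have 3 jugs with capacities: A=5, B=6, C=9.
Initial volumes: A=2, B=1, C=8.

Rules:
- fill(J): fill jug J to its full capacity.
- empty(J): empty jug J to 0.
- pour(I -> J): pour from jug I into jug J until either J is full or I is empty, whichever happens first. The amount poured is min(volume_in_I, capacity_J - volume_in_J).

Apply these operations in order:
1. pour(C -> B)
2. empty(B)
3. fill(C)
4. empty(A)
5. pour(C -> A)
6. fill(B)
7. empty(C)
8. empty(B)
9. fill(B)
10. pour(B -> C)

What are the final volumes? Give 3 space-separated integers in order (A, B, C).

Answer: 5 0 6

Derivation:
Step 1: pour(C -> B) -> (A=2 B=6 C=3)
Step 2: empty(B) -> (A=2 B=0 C=3)
Step 3: fill(C) -> (A=2 B=0 C=9)
Step 4: empty(A) -> (A=0 B=0 C=9)
Step 5: pour(C -> A) -> (A=5 B=0 C=4)
Step 6: fill(B) -> (A=5 B=6 C=4)
Step 7: empty(C) -> (A=5 B=6 C=0)
Step 8: empty(B) -> (A=5 B=0 C=0)
Step 9: fill(B) -> (A=5 B=6 C=0)
Step 10: pour(B -> C) -> (A=5 B=0 C=6)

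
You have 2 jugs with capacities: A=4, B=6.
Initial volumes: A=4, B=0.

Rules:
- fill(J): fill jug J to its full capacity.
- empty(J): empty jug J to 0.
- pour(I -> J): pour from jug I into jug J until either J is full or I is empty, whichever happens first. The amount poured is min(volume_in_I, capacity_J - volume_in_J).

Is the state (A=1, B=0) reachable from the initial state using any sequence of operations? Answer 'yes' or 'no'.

Answer: no

Derivation:
BFS explored all 10 reachable states.
Reachable set includes: (0,0), (0,2), (0,4), (0,6), (2,0), (2,6), (4,0), (4,2), (4,4), (4,6)
Target (A=1, B=0) not in reachable set → no.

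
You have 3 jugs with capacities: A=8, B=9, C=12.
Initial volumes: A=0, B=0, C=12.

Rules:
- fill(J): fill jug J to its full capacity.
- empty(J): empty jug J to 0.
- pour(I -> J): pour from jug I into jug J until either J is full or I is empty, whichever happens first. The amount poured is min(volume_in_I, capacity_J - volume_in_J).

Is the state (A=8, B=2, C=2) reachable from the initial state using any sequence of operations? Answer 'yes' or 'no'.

Answer: yes

Derivation:
BFS from (A=0, B=0, C=12):
  1. pour(C -> B) -> (A=0 B=9 C=3)
  2. pour(B -> A) -> (A=8 B=1 C=3)
  3. pour(A -> C) -> (A=0 B=1 C=11)
  4. pour(B -> A) -> (A=1 B=0 C=11)
  5. pour(C -> B) -> (A=1 B=9 C=2)
  6. pour(B -> A) -> (A=8 B=2 C=2)
Target reached → yes.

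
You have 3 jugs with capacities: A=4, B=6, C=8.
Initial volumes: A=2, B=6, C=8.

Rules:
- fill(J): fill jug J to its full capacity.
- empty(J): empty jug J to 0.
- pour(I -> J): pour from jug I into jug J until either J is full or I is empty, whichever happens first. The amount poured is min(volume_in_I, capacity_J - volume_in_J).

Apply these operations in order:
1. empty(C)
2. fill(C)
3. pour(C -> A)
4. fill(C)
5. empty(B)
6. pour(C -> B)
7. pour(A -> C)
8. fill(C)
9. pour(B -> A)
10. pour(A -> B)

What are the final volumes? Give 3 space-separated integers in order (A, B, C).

Step 1: empty(C) -> (A=2 B=6 C=0)
Step 2: fill(C) -> (A=2 B=6 C=8)
Step 3: pour(C -> A) -> (A=4 B=6 C=6)
Step 4: fill(C) -> (A=4 B=6 C=8)
Step 5: empty(B) -> (A=4 B=0 C=8)
Step 6: pour(C -> B) -> (A=4 B=6 C=2)
Step 7: pour(A -> C) -> (A=0 B=6 C=6)
Step 8: fill(C) -> (A=0 B=6 C=8)
Step 9: pour(B -> A) -> (A=4 B=2 C=8)
Step 10: pour(A -> B) -> (A=0 B=6 C=8)

Answer: 0 6 8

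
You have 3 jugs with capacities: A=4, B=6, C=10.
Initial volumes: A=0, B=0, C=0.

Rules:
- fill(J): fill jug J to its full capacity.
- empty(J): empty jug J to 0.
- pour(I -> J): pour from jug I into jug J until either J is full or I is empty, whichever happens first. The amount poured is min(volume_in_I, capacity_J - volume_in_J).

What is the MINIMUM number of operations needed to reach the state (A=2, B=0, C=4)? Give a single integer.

Answer: 4

Derivation:
BFS from (A=0, B=0, C=0). One shortest path:
  1. fill(B) -> (A=0 B=6 C=0)
  2. pour(B -> A) -> (A=4 B=2 C=0)
  3. pour(A -> C) -> (A=0 B=2 C=4)
  4. pour(B -> A) -> (A=2 B=0 C=4)
Reached target in 4 moves.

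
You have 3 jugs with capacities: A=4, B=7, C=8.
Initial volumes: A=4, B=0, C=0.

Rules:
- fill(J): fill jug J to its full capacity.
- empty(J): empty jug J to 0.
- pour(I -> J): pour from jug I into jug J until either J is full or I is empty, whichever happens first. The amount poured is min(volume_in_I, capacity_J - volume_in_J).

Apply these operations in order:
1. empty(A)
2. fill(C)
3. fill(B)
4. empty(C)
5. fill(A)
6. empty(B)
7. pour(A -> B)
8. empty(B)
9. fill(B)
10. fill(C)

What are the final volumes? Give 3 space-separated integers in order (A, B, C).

Answer: 0 7 8

Derivation:
Step 1: empty(A) -> (A=0 B=0 C=0)
Step 2: fill(C) -> (A=0 B=0 C=8)
Step 3: fill(B) -> (A=0 B=7 C=8)
Step 4: empty(C) -> (A=0 B=7 C=0)
Step 5: fill(A) -> (A=4 B=7 C=0)
Step 6: empty(B) -> (A=4 B=0 C=0)
Step 7: pour(A -> B) -> (A=0 B=4 C=0)
Step 8: empty(B) -> (A=0 B=0 C=0)
Step 9: fill(B) -> (A=0 B=7 C=0)
Step 10: fill(C) -> (A=0 B=7 C=8)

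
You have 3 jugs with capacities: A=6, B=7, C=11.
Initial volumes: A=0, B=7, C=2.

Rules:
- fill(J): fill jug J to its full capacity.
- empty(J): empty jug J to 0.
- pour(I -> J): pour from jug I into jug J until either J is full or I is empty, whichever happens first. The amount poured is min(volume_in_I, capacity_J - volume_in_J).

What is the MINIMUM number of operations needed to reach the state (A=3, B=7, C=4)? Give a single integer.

BFS from (A=0, B=7, C=2). One shortest path:
  1. fill(A) -> (A=6 B=7 C=2)
  2. empty(B) -> (A=6 B=0 C=2)
  3. pour(A -> C) -> (A=0 B=0 C=8)
  4. fill(A) -> (A=6 B=0 C=8)
  5. pour(A -> C) -> (A=3 B=0 C=11)
  6. pour(C -> B) -> (A=3 B=7 C=4)
Reached target in 6 moves.

Answer: 6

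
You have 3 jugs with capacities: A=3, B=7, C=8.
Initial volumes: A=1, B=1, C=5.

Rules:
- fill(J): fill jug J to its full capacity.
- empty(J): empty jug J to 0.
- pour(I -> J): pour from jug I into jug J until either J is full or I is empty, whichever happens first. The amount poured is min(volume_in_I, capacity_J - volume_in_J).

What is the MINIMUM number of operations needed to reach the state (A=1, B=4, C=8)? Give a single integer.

Answer: 2

Derivation:
BFS from (A=1, B=1, C=5). One shortest path:
  1. fill(B) -> (A=1 B=7 C=5)
  2. pour(B -> C) -> (A=1 B=4 C=8)
Reached target in 2 moves.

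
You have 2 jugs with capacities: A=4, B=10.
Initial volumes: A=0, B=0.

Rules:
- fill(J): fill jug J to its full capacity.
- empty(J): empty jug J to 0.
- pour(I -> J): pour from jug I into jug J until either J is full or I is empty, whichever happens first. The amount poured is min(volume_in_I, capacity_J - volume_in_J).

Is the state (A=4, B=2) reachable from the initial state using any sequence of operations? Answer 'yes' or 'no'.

BFS from (A=0, B=0):
  1. fill(B) -> (A=0 B=10)
  2. pour(B -> A) -> (A=4 B=6)
  3. empty(A) -> (A=0 B=6)
  4. pour(B -> A) -> (A=4 B=2)
Target reached → yes.

Answer: yes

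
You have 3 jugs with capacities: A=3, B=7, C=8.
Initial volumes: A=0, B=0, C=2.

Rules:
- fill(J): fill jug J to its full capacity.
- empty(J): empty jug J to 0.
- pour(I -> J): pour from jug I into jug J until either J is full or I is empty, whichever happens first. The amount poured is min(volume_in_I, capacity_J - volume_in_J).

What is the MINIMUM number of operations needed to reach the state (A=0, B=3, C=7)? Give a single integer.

BFS from (A=0, B=0, C=2). One shortest path:
  1. pour(C -> A) -> (A=2 B=0 C=0)
  2. fill(C) -> (A=2 B=0 C=8)
  3. pour(C -> A) -> (A=3 B=0 C=7)
  4. pour(A -> B) -> (A=0 B=3 C=7)
Reached target in 4 moves.

Answer: 4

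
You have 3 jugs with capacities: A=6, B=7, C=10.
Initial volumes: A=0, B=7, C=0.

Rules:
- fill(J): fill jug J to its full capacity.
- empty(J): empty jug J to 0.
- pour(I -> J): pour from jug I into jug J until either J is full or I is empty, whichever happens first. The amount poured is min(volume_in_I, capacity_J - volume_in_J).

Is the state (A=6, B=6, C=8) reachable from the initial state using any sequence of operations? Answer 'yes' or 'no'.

BFS from (A=0, B=7, C=0):
  1. pour(B -> A) -> (A=6 B=1 C=0)
  2. pour(B -> C) -> (A=6 B=0 C=1)
  3. fill(B) -> (A=6 B=7 C=1)
  4. pour(B -> C) -> (A=6 B=0 C=8)
  5. pour(A -> B) -> (A=0 B=6 C=8)
  6. fill(A) -> (A=6 B=6 C=8)
Target reached → yes.

Answer: yes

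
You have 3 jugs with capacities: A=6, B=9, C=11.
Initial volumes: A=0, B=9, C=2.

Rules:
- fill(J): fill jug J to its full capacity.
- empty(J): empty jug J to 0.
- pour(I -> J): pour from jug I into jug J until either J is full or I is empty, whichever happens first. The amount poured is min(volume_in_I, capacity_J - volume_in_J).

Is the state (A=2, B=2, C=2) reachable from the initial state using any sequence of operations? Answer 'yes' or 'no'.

Answer: no

Derivation:
BFS explored all 440 reachable states.
Reachable set includes: (0,0,0), (0,0,1), (0,0,2), (0,0,3), (0,0,4), (0,0,5), (0,0,6), (0,0,7), (0,0,8), (0,0,9), (0,0,10), (0,0,11) ...
Target (A=2, B=2, C=2) not in reachable set → no.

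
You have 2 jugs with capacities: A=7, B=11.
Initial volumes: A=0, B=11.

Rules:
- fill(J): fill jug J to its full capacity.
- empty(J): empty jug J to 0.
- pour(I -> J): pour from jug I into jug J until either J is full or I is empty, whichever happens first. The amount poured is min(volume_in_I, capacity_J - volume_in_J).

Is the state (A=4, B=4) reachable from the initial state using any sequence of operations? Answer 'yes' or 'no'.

Answer: no

Derivation:
BFS explored all 36 reachable states.
Reachable set includes: (0,0), (0,1), (0,2), (0,3), (0,4), (0,5), (0,6), (0,7), (0,8), (0,9), (0,10), (0,11) ...
Target (A=4, B=4) not in reachable set → no.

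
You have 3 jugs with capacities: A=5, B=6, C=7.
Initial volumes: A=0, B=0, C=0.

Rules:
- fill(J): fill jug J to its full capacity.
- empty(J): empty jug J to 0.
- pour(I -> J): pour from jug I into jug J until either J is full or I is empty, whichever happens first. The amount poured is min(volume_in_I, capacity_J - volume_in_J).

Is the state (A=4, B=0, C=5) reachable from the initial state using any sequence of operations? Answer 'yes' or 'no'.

Answer: yes

Derivation:
BFS from (A=0, B=0, C=0):
  1. fill(A) -> (A=5 B=0 C=0)
  2. pour(A -> B) -> (A=0 B=5 C=0)
  3. fill(A) -> (A=5 B=5 C=0)
  4. pour(A -> C) -> (A=0 B=5 C=5)
  5. fill(A) -> (A=5 B=5 C=5)
  6. pour(A -> B) -> (A=4 B=6 C=5)
  7. empty(B) -> (A=4 B=0 C=5)
Target reached → yes.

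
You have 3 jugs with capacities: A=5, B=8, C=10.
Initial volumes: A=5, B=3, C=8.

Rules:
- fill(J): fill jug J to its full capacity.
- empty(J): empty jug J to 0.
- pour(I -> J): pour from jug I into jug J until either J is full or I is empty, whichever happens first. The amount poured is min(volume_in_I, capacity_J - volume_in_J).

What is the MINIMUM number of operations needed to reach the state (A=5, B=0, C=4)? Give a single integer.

Answer: 7

Derivation:
BFS from (A=5, B=3, C=8). One shortest path:
  1. empty(A) -> (A=0 B=3 C=8)
  2. pour(B -> A) -> (A=3 B=0 C=8)
  3. fill(B) -> (A=3 B=8 C=8)
  4. pour(A -> C) -> (A=1 B=8 C=10)
  5. empty(C) -> (A=1 B=8 C=0)
  6. pour(B -> A) -> (A=5 B=4 C=0)
  7. pour(B -> C) -> (A=5 B=0 C=4)
Reached target in 7 moves.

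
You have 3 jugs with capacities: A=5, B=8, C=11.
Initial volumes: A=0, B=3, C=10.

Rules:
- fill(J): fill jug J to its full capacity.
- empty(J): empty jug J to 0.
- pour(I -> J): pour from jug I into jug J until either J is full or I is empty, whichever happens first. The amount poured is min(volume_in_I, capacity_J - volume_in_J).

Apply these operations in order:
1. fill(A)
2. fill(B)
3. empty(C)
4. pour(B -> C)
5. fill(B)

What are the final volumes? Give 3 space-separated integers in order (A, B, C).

Answer: 5 8 8

Derivation:
Step 1: fill(A) -> (A=5 B=3 C=10)
Step 2: fill(B) -> (A=5 B=8 C=10)
Step 3: empty(C) -> (A=5 B=8 C=0)
Step 4: pour(B -> C) -> (A=5 B=0 C=8)
Step 5: fill(B) -> (A=5 B=8 C=8)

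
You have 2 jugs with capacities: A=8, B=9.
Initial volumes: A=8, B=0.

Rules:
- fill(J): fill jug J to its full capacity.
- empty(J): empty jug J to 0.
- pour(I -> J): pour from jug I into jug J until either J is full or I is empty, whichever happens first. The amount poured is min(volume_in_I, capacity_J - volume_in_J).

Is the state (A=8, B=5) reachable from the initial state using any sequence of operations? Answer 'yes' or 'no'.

BFS from (A=8, B=0):
  1. pour(A -> B) -> (A=0 B=8)
  2. fill(A) -> (A=8 B=8)
  3. pour(A -> B) -> (A=7 B=9)
  4. empty(B) -> (A=7 B=0)
  5. pour(A -> B) -> (A=0 B=7)
  6. fill(A) -> (A=8 B=7)
  7. pour(A -> B) -> (A=6 B=9)
  8. empty(B) -> (A=6 B=0)
  9. pour(A -> B) -> (A=0 B=6)
  10. fill(A) -> (A=8 B=6)
  11. pour(A -> B) -> (A=5 B=9)
  12. empty(B) -> (A=5 B=0)
  13. pour(A -> B) -> (A=0 B=5)
  14. fill(A) -> (A=8 B=5)
Target reached → yes.

Answer: yes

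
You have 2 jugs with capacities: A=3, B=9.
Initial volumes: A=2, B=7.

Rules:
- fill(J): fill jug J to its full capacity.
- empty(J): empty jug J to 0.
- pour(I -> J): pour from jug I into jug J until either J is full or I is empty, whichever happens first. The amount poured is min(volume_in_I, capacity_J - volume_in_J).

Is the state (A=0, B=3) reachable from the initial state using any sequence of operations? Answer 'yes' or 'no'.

Answer: yes

Derivation:
BFS from (A=2, B=7):
  1. fill(A) -> (A=3 B=7)
  2. empty(B) -> (A=3 B=0)
  3. pour(A -> B) -> (A=0 B=3)
Target reached → yes.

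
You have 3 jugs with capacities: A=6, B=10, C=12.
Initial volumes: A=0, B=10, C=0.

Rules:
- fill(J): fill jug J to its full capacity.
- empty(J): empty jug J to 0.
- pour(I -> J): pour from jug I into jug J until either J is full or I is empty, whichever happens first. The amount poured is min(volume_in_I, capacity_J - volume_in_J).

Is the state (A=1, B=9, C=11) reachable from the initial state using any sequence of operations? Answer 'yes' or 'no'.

Answer: no

Derivation:
BFS explored all 128 reachable states.
Reachable set includes: (0,0,0), (0,0,2), (0,0,4), (0,0,6), (0,0,8), (0,0,10), (0,0,12), (0,2,0), (0,2,2), (0,2,4), (0,2,6), (0,2,8) ...
Target (A=1, B=9, C=11) not in reachable set → no.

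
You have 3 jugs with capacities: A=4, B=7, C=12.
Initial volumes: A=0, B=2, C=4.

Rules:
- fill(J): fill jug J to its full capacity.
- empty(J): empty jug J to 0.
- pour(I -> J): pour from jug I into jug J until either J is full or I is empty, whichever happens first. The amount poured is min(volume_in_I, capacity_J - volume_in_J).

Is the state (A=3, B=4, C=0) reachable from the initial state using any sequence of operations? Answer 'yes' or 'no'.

Answer: yes

Derivation:
BFS from (A=0, B=2, C=4):
  1. fill(B) -> (A=0 B=7 C=4)
  2. pour(B -> A) -> (A=4 B=3 C=4)
  3. empty(A) -> (A=0 B=3 C=4)
  4. pour(B -> A) -> (A=3 B=0 C=4)
  5. pour(C -> B) -> (A=3 B=4 C=0)
Target reached → yes.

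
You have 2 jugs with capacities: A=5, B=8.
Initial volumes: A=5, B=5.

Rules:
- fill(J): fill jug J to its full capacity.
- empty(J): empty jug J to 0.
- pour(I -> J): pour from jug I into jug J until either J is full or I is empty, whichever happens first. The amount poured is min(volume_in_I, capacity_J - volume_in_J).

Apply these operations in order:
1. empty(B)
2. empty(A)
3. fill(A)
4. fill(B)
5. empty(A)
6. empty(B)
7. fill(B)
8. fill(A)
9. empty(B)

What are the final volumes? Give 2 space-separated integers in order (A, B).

Answer: 5 0

Derivation:
Step 1: empty(B) -> (A=5 B=0)
Step 2: empty(A) -> (A=0 B=0)
Step 3: fill(A) -> (A=5 B=0)
Step 4: fill(B) -> (A=5 B=8)
Step 5: empty(A) -> (A=0 B=8)
Step 6: empty(B) -> (A=0 B=0)
Step 7: fill(B) -> (A=0 B=8)
Step 8: fill(A) -> (A=5 B=8)
Step 9: empty(B) -> (A=5 B=0)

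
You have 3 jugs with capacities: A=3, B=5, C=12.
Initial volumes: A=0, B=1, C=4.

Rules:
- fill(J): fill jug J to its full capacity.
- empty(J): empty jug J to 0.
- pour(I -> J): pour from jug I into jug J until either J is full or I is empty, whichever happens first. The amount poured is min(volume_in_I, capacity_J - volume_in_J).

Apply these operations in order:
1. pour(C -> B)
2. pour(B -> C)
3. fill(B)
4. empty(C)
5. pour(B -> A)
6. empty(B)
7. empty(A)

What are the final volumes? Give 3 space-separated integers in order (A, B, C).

Step 1: pour(C -> B) -> (A=0 B=5 C=0)
Step 2: pour(B -> C) -> (A=0 B=0 C=5)
Step 3: fill(B) -> (A=0 B=5 C=5)
Step 4: empty(C) -> (A=0 B=5 C=0)
Step 5: pour(B -> A) -> (A=3 B=2 C=0)
Step 6: empty(B) -> (A=3 B=0 C=0)
Step 7: empty(A) -> (A=0 B=0 C=0)

Answer: 0 0 0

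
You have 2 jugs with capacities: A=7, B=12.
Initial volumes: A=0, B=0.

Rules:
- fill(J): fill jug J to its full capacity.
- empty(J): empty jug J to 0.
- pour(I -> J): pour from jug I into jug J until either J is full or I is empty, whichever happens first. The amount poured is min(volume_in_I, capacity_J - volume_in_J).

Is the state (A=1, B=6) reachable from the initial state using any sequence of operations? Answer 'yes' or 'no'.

Answer: no

Derivation:
BFS explored all 38 reachable states.
Reachable set includes: (0,0), (0,1), (0,2), (0,3), (0,4), (0,5), (0,6), (0,7), (0,8), (0,9), (0,10), (0,11) ...
Target (A=1, B=6) not in reachable set → no.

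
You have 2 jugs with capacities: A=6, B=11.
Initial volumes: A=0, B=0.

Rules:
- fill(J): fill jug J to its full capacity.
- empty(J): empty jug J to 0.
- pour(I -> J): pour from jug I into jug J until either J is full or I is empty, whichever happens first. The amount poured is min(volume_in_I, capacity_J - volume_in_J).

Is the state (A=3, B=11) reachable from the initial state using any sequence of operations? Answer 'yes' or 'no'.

Answer: yes

Derivation:
BFS from (A=0, B=0):
  1. fill(A) -> (A=6 B=0)
  2. pour(A -> B) -> (A=0 B=6)
  3. fill(A) -> (A=6 B=6)
  4. pour(A -> B) -> (A=1 B=11)
  5. empty(B) -> (A=1 B=0)
  6. pour(A -> B) -> (A=0 B=1)
  7. fill(A) -> (A=6 B=1)
  8. pour(A -> B) -> (A=0 B=7)
  9. fill(A) -> (A=6 B=7)
  10. pour(A -> B) -> (A=2 B=11)
  11. empty(B) -> (A=2 B=0)
  12. pour(A -> B) -> (A=0 B=2)
  13. fill(A) -> (A=6 B=2)
  14. pour(A -> B) -> (A=0 B=8)
  15. fill(A) -> (A=6 B=8)
  16. pour(A -> B) -> (A=3 B=11)
Target reached → yes.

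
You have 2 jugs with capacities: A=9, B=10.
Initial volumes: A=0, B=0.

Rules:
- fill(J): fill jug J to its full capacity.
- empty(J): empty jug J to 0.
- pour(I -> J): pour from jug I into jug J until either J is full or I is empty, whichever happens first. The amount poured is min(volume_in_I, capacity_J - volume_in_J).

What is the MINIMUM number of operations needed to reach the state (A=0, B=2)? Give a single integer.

Answer: 7

Derivation:
BFS from (A=0, B=0). One shortest path:
  1. fill(B) -> (A=0 B=10)
  2. pour(B -> A) -> (A=9 B=1)
  3. empty(A) -> (A=0 B=1)
  4. pour(B -> A) -> (A=1 B=0)
  5. fill(B) -> (A=1 B=10)
  6. pour(B -> A) -> (A=9 B=2)
  7. empty(A) -> (A=0 B=2)
Reached target in 7 moves.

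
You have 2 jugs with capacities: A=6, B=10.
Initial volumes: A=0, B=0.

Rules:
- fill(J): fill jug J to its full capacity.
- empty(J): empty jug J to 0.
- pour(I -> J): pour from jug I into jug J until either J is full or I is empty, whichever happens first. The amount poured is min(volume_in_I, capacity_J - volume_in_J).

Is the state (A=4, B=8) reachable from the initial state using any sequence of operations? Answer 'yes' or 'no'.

BFS explored all 16 reachable states.
Reachable set includes: (0,0), (0,2), (0,4), (0,6), (0,8), (0,10), (2,0), (2,10), (4,0), (4,10), (6,0), (6,2) ...
Target (A=4, B=8) not in reachable set → no.

Answer: no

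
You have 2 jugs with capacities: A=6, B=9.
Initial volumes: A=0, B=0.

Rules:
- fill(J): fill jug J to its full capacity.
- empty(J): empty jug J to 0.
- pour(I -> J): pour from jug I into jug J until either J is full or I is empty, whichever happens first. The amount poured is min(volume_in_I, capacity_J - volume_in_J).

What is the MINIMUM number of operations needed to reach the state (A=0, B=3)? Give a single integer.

BFS from (A=0, B=0). One shortest path:
  1. fill(B) -> (A=0 B=9)
  2. pour(B -> A) -> (A=6 B=3)
  3. empty(A) -> (A=0 B=3)
Reached target in 3 moves.

Answer: 3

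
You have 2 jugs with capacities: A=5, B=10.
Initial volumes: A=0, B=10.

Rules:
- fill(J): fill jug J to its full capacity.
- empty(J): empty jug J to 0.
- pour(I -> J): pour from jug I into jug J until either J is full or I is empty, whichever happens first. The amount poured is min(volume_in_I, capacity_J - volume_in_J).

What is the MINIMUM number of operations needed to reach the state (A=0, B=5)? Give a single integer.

Answer: 2

Derivation:
BFS from (A=0, B=10). One shortest path:
  1. pour(B -> A) -> (A=5 B=5)
  2. empty(A) -> (A=0 B=5)
Reached target in 2 moves.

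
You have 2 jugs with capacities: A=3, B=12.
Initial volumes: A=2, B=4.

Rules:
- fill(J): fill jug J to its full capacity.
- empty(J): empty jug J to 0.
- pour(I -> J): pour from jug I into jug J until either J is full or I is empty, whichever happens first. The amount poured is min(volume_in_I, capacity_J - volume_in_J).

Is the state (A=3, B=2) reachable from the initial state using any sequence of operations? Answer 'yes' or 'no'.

Answer: yes

Derivation:
BFS from (A=2, B=4):
  1. empty(B) -> (A=2 B=0)
  2. pour(A -> B) -> (A=0 B=2)
  3. fill(A) -> (A=3 B=2)
Target reached → yes.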